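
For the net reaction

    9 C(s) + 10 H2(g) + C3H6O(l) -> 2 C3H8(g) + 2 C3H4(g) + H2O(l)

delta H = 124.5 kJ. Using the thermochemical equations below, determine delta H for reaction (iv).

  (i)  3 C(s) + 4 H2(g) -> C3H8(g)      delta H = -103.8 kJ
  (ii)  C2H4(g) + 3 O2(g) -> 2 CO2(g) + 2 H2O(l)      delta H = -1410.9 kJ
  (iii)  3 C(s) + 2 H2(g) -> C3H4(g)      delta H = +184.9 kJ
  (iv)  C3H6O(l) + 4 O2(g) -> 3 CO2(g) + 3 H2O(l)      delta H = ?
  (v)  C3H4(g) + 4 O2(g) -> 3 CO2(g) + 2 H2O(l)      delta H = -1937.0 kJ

delta H = -1789.8 kJ

(i) × 2: (2)·(-103.8) = -207.6 kJ
(ii): not needed.
(iii) as written: +184.9 kJ
(iv) as written: contributes x
(v) reversed: +1937.0 kJ
+124.5 = (-207.6) + (+184.9) + (+1937.0) + x
x = (+124.5 − (+1914.3)) / (1) = -1789.8 kJ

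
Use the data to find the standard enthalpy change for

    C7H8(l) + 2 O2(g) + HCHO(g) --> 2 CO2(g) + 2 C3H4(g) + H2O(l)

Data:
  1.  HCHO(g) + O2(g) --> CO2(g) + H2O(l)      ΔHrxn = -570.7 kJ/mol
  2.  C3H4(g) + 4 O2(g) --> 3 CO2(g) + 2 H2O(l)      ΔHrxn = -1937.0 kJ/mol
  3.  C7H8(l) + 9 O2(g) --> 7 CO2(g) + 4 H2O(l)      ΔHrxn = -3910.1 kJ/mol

eq. 1 as written: -570.7 kJ/mol
eq. 2 reversed and × 2: (-2)·(-1937.0) = +3874.0 kJ/mol
eq. 3 as written: -3910.1 kJ/mol
ΔHrxn = (-570.7) + (+3874.0) + (-3910.1) = -606.8 kJ/mol

ΔHrxn = -606.8 kJ/mol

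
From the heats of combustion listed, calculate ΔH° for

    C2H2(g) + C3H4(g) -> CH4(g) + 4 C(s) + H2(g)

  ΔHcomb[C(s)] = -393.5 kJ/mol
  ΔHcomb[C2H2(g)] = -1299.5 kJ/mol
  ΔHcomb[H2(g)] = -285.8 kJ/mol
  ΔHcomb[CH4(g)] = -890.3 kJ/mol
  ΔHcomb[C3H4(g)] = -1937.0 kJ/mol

Using ΔH = Σ nΔHc°(reactants) − Σ nΔHc°(products):
= [1·(-1299.5) + 1·(-1937.0)] − [1·(-890.3) + 4·(-393.5) + 1·(-285.8)]
= -486.4 kJ/mol

ΔH° = -486.4 kJ/mol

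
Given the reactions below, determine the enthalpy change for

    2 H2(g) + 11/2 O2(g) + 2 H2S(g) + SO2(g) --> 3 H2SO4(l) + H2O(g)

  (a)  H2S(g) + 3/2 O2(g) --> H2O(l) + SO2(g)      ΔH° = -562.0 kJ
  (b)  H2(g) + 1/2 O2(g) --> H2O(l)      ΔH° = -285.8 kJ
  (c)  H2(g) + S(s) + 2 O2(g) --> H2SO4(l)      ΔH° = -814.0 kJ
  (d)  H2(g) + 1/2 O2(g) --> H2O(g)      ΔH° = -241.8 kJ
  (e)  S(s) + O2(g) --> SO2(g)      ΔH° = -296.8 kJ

(a) × 2 (×2 to match 2 H2S(g) in the target): (2)·(-562.0) = -1124.0 kJ
(b) reversed and × 2: (-2)·(-285.8) = +571.6 kJ
(c) × 3 (×3 to match 3 H2SO4(l) in the target): (3)·(-814.0) = -2442.0 kJ
(d) as written (H2O(g) already on the product side): -241.8 kJ
(e) reversed and × 3: (-3)·(-296.8) = +890.4 kJ
ΔH° = (2)·(-562.0) + (-2)·(-285.8) + (3)·(-814.0) + (1)·(-241.8) + (-3)·(-296.8) = -2345.8 kJ

ΔH° = -2345.8 kJ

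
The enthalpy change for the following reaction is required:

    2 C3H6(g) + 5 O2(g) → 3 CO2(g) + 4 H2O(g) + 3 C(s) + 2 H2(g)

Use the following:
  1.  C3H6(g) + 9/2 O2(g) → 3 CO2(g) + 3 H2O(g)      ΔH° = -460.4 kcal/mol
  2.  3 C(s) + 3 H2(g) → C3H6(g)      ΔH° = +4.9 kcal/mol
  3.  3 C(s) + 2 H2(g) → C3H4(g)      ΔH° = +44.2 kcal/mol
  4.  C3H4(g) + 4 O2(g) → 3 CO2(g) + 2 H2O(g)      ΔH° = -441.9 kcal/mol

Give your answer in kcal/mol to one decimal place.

ΔH° = -523.1 kcal/mol

eq. 1 × 2: (2)·(-460.4) = -920.8 kcal/mol
eq. 2: not needed.
eq. 3 reversed: -44.2 kcal/mol
eq. 4 reversed: +441.9 kcal/mol
Summing the manipulated equations, ΔH° = (2)·(-460.4) + (-1)·(+44.2) + (-1)·(-441.9) = -523.1 kcal/mol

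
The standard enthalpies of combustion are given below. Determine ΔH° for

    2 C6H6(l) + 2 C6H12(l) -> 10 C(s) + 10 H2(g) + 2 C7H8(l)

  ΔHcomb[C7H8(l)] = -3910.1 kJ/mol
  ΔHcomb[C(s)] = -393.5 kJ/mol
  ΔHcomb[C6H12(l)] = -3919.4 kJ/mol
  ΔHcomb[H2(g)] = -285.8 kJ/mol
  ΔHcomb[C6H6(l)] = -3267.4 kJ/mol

ΔH° = 239.6 kJ/mol

With combustion enthalpies, reactants minus products:
= [2·(-3267.4) + 2·(-3919.4)] − [10·(-393.5) + 10·(-285.8) + 2·(-3910.1)]
= 239.6 kJ/mol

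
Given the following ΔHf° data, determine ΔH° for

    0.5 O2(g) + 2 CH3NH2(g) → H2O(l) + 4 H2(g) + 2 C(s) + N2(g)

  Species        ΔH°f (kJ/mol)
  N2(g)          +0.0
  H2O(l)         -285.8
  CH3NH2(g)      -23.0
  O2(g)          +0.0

ΔH°rxn = Σ nΔHf°(products) − Σ nΔHf°(reactants).
Products: 1·(-285.8) + 4·(+0.0) + 2·(+0.0) + 1·(+0.0) = -285.8
Reactants: 1/2·(+0.0) + 2·(-23.0) = -46.0
ΔH° = (-285.8) − (-46.0) = -239.8 kJ/mol

ΔH° = -239.8 kJ/mol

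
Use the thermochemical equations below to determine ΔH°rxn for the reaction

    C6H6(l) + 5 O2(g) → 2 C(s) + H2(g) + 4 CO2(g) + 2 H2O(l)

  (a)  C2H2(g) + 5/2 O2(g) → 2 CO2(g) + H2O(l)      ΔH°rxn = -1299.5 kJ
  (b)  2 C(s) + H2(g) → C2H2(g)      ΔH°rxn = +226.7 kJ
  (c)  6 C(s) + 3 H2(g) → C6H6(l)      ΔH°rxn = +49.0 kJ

ΔH°rxn = -2194.6 kJ

(a) × 2: (2)·(-1299.5) = -2599.0 kJ
(b) × 2: (2)·(+226.7) = +453.4 kJ
(c) reversed: -49.0 kJ
By Hess's law, ΔH°rxn = (2)·(-1299.5) + (2)·(+226.7) + (-1)·(+49.0) = -2194.6 kJ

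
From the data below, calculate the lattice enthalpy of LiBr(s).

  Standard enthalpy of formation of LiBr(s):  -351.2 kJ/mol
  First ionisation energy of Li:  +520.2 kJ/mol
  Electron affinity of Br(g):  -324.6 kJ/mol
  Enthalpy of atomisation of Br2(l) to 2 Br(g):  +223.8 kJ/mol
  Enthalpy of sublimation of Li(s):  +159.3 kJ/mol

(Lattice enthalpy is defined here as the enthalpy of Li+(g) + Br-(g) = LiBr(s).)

ΔHf° = 1·ΔHsub + 1·(ΣIE) + 1/2·D(Br2) + 1·EA + U
-351.2 = 1·(+159.3) + 1·(+520.2) + 1/2·(+223.8) + 1·(-324.6) + U
U = -351.2 − (+466.8) = -818.0 kJ/mol

U = -818.0 kJ/mol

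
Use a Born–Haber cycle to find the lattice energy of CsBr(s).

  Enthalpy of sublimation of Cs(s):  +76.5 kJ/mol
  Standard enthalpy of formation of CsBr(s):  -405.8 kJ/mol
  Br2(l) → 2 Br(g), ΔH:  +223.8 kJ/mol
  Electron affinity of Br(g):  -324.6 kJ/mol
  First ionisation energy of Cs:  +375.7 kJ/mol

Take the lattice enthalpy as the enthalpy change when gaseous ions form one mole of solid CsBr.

ΔHf° = 1·ΔHsub + 1·(ΣIE) + 1/2·D(Br2) + 1·EA + U
-405.8 = 1·(+76.5) + 1·(+375.7) + 1/2·(+223.8) + 1·(-324.6) + U
U = -405.8 − (+239.5) = -645.3 kJ/mol

U = -645.3 kJ/mol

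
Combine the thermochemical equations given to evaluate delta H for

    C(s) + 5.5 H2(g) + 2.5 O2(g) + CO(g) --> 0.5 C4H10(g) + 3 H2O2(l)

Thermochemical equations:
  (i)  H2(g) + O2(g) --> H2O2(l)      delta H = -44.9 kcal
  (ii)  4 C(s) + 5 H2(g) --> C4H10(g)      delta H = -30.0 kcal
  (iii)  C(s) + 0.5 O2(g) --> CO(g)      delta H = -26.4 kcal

(i) × 3 (scale by 3 for the 3 H2O2(l)): (3)·(-44.9) = -134.7 kcal
(ii) × 1/2 (scale by 1/2 for the 1/2 C4H10(g)): (1/2)·(-30.0) = -15.0 kcal
(iii) reversed (CO(g) must end up as a reactant): +26.4 kcal
delta H = (3)·(-44.9) + (1/2)·(-30.0) + (-1)·(-26.4) = -123.3 kcal

delta H = -123.3 kcal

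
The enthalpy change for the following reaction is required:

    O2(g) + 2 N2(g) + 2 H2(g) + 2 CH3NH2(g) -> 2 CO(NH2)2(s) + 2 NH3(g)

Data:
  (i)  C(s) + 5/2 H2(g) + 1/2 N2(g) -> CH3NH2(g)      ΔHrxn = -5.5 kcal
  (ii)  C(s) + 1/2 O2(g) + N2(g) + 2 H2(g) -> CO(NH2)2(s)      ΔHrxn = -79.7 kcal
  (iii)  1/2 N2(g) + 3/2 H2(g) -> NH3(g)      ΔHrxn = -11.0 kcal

ΔHrxn = -170.4 kcal

(i) reversed and × 2 (reverse to put CH3NH2(g) on the reactant side; scale by 2 for the 2 CH3NH2(g)): (-2)·(-5.5) = +11.0 kcal
(ii) × 2 (×2 to match 2 CO(NH2)2(s) in the target): (2)·(-79.7) = -159.4 kcal
(iii) × 2 (scale by 2 for the 2 NH3(g)): (2)·(-11.0) = -22.0 kcal
Since enthalpy is a state function, ΔHrxn = (-2)·(-5.5) + (2)·(-79.7) + (2)·(-11.0) = -170.4 kcal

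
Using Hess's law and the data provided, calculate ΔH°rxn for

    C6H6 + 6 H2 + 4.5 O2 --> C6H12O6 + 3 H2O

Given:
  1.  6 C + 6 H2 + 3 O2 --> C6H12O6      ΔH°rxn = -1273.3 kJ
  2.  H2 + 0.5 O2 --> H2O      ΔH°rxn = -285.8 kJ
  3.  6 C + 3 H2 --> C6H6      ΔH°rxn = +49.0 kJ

eq. 1 as written (C6H12O6 already on the product side): -1273.3 kJ
eq. 2 × 3 (scale by 3 for the 3 H2O): (3)·(-285.8) = -857.4 kJ
eq. 3 reversed (C6H6 must end up as a reactant): -49.0 kJ
Since enthalpy is a state function, ΔH°rxn = (-1273.3) + (-857.4) + (-49.0) = -2179.7 kJ

ΔH°rxn = -2179.7 kJ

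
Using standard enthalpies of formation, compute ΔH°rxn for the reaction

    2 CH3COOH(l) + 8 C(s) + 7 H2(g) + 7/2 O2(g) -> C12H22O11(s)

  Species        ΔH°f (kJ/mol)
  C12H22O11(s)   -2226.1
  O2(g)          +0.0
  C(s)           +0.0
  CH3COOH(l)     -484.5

ΔH°rxn = -1257.1 kJ/mol

Products: 1·(-2226.1) = -2226.1
Reactants: 2·(-484.5) + 8·(+0.0) + 7·(+0.0) + 7/2·(+0.0) = -969.0
ΔH°rxn = (-2226.1) − (-969.0) = -1257.1 kJ/mol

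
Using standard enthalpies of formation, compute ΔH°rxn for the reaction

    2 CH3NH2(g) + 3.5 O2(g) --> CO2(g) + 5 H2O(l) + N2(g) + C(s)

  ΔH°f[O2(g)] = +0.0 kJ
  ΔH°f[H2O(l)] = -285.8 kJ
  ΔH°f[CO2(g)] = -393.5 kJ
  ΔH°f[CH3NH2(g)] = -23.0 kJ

ΔH°rxn = -1776.5 kJ

Products: 1·(-393.5) + 5·(-285.8) + 1·(+0.0) + 1·(+0.0) = -1822.5
Reactants: 2·(-23.0) + 7/2·(+0.0) = -46.0
ΔH°rxn = (-1822.5) − (-46.0) = -1776.5 kJ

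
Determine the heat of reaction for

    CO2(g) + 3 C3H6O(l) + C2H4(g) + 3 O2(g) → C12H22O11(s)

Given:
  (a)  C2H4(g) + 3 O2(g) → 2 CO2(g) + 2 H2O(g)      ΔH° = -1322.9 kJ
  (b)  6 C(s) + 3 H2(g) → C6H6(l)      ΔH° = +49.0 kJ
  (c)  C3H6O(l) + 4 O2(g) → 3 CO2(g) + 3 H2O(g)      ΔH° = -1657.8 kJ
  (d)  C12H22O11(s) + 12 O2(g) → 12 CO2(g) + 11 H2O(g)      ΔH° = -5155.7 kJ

ΔH° = -1140.6 kJ

(a) as written: -1322.9 kJ
(b): not needed.
(c) × 3: (3)·(-1657.8) = -4973.4 kJ
(d) reversed: +5155.7 kJ
Since enthalpy is a state function, ΔH° = (-1322.9) + (-4973.4) + (+5155.7) = -1140.6 kJ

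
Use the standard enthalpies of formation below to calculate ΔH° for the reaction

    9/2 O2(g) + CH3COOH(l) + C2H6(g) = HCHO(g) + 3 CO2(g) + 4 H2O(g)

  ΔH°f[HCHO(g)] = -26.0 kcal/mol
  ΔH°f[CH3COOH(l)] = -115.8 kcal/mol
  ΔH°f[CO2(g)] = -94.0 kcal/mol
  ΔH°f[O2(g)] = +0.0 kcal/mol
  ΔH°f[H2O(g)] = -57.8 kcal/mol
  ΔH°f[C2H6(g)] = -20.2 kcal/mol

ΔH°rxn = Σ nΔHf°(products) − Σ nΔHf°(reactants).
Products: 1·(-26.0) + 3·(-94.0) + 4·(-57.8) = -539.2
Reactants: 9/2·(+0.0) + 1·(-115.8) + 1·(-20.2) = -136.0
ΔH° = (-539.2) − (-136.0) = -403.2 kcal/mol

ΔH° = -403.2 kcal/mol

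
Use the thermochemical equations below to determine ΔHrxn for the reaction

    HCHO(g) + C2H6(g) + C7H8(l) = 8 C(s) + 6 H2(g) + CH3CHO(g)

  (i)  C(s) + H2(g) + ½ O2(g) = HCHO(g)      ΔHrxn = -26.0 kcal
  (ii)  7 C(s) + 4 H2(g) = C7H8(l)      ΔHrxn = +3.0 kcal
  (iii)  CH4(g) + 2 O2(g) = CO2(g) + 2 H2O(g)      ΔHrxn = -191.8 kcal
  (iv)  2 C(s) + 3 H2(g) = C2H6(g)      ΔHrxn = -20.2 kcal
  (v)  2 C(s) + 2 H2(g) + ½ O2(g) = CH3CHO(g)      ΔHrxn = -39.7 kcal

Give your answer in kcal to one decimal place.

ΔHrxn = 3.5 kcal

(i) reversed: +26.0 kcal
(ii) reversed: -3.0 kcal
(iii): not needed.
(iv) reversed: +20.2 kcal
(v) as written: -39.7 kcal
ΔHrxn = (-1)·(-26.0) + (-1)·(+3.0) + (-1)·(-20.2) + (1)·(-39.7) = 3.5 kcal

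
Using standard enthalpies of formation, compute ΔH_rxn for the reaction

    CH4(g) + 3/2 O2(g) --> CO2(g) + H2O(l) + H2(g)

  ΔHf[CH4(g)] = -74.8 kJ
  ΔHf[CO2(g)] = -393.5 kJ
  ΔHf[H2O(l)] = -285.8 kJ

ΔH_rxn = -604.5 kJ

Products: 1·(-393.5) + 1·(-285.8) + 1·(+0.0) = -679.3
Reactants: 1·(-74.8) + 3/2·(+0.0) = -74.8
ΔH_rxn = (-679.3) − (-74.8) = -604.5 kJ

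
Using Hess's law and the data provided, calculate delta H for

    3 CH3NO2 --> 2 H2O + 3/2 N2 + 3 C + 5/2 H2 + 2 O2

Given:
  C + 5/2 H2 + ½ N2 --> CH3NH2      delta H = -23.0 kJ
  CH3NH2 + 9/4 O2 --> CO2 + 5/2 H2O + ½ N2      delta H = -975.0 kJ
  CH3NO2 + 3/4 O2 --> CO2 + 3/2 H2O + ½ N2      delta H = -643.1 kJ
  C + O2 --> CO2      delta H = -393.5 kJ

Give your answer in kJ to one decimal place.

equation 1 reversed (H2 must end up as a product): +23.0 kJ
equation 2 reversed: +975.0 kJ
equation 3 × 3 (×3 to match 3 CH3NO2 in the target): (3)·(-643.1) = -1929.3 kJ
equation 4 reversed and × 2: (-2)·(-393.5) = +787.0 kJ
Since enthalpy is a state function, delta H = (-1)·(-23.0) + (-1)·(-975.0) + (3)·(-643.1) + (-2)·(-393.5) = -144.3 kJ

delta H = -144.3 kJ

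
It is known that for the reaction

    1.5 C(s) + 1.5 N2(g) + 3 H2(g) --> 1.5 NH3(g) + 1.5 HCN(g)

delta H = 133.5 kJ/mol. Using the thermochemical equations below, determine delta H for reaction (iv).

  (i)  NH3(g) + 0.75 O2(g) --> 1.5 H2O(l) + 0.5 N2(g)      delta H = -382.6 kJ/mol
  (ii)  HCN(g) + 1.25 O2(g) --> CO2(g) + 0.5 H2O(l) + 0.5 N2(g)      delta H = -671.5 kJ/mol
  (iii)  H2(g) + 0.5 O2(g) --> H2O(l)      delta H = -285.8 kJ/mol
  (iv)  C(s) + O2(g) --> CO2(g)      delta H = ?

delta H = -393.5 kJ/mol

(i) reversed and × 3/2 (reverse to put NH3(g) on the product side; ×3/2 to match 3/2 NH3(g) in the target): (-3/2)·(-382.6) = +573.9 kJ/mol
(ii) reversed and × 3/2 (HCN(g) must end up as a product; ×3/2 to match 3/2 HCN(g) in the target): (-3/2)·(-671.5) = +1007.25 kJ/mol
(iii) × 3 (scale by 3 for the 3 H2(g)): (3)·(-285.8) = -857.4 kJ/mol
(iv) × 3/2 (×3/2 to match 3/2 C(s) in the target): contributes 3/2·x
+133.5 = (+573.9) + (+1007.25) + (-857.4) + 3/2·x
x = (+133.5 − (+723.75)) / (3/2) = -393.5 kJ/mol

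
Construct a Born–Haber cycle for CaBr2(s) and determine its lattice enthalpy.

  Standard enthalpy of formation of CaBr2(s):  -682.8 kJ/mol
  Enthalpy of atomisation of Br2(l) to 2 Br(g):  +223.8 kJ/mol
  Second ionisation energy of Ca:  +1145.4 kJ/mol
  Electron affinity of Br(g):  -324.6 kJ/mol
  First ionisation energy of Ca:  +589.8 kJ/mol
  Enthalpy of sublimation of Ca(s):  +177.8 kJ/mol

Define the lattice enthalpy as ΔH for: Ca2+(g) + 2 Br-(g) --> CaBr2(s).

U = -2170.4 kJ/mol

ΔHf° = 1·ΔHsub + 1·(ΣIE) + 1·D(Br2) + 2·EA + U
-682.8 = 1·(+177.8) + 1·(+1735.2) + 1·(+223.8) + 2·(-324.6) + U
U = -682.8 − (+1487.6) = -2170.4 kJ/mol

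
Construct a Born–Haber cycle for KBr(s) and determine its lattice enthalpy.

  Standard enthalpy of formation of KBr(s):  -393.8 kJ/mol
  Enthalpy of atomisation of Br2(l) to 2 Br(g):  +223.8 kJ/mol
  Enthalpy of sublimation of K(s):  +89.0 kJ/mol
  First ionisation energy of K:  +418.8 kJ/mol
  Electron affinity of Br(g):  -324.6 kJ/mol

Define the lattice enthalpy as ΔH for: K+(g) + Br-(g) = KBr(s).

ΔHf° = 1·ΔHsub + 1·(ΣIE) + 1/2·D(Br2) + 1·EA + U
-393.8 = 1·(+89.0) + 1·(+418.8) + 1/2·(+223.8) + 1·(-324.6) + U
U = -393.8 − (+295.1) = -688.9 kJ/mol

U = -688.9 kJ/mol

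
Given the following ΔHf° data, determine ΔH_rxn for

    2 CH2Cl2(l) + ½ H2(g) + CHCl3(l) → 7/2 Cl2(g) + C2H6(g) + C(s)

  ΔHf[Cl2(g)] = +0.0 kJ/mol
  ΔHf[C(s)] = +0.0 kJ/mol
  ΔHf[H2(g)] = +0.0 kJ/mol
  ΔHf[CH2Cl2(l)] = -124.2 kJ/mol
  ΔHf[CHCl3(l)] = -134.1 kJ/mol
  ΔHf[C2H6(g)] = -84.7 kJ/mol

Products: 7/2·(+0.0) + 1·(-84.7) + 1·(+0.0) = -84.7
Reactants: 2·(-124.2) + 1/2·(+0.0) + 1·(-134.1) = -382.5
ΔH_rxn = (-84.7) − (-382.5) = 297.8 kJ/mol

ΔH_rxn = 297.8 kJ/mol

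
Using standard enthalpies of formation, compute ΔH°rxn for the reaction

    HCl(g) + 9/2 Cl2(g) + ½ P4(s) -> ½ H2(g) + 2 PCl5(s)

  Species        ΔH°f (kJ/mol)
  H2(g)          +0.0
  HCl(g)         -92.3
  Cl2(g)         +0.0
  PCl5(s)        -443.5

ΔH°rxn = Σ nΔHf°(products) − Σ nΔHf°(reactants).
Products: 1/2·(+0.0) + 2·(-443.5) = -887.0
Reactants: 1·(-92.3) + 9/2·(+0.0) + 1/2·(+0.0) = -92.3
ΔH°rxn = (-887.0) − (-92.3) = -794.7 kJ/mol

ΔH°rxn = -794.7 kJ/mol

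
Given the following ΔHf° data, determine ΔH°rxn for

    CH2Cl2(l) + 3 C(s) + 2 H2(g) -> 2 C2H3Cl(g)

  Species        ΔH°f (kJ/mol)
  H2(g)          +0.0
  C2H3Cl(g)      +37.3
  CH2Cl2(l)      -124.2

ΔH°rxn = Σ nΔHf°(products) − Σ nΔHf°(reactants).
Products: 2·(+37.3) = +74.6
Reactants: 1·(-124.2) + 3·(+0.0) + 2·(+0.0) = -124.2
ΔH°rxn = (+74.6) − (-124.2) = 198.8 kJ/mol

ΔH°rxn = 198.8 kJ/mol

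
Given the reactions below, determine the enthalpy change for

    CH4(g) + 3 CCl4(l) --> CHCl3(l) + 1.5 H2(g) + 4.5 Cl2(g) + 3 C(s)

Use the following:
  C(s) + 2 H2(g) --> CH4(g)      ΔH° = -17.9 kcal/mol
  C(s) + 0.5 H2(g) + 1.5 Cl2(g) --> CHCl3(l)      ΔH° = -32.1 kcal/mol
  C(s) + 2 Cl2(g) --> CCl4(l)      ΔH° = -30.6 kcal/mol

ΔH° = 77.6 kcal/mol

equation 1 reversed: +17.9 kcal/mol
equation 2 as written: -32.1 kcal/mol
equation 3 reversed and × 3: (-3)·(-30.6) = +91.8 kcal/mol
ΔH° = (+17.9) + (-32.1) + (+91.8) = 77.6 kcal/mol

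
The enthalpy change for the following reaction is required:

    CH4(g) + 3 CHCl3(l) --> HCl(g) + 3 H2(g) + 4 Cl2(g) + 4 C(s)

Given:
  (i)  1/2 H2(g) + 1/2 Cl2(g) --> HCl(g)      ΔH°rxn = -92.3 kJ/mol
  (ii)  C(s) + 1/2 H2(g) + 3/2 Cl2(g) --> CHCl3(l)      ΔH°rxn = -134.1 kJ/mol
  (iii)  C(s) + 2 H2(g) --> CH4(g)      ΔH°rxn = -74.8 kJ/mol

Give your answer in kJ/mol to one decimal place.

ΔH°rxn = 384.8 kJ/mol

(i) as written: -92.3 kJ/mol
(ii) reversed and × 3: (-3)·(-134.1) = +402.3 kJ/mol
(iii) reversed: +74.8 kJ/mol
ΔH°rxn = (-92.3) + (+402.3) + (+74.8) = 384.8 kJ/mol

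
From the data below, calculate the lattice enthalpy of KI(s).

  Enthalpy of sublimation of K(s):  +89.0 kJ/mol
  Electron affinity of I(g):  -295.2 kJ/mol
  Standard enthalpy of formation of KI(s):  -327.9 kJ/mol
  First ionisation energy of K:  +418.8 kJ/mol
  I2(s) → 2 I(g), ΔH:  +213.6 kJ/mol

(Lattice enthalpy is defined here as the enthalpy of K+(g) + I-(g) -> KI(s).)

ΔHf° = 1·ΔHsub + 1·(ΣIE) + 1/2·D(I2) + 1·EA + U
-327.9 = 1·(+89.0) + 1·(+418.8) + 1/2·(+213.6) + 1·(-295.2) + U
U = -327.9 − (+319.4) = -647.3 kJ/mol

U = -647.3 kJ/mol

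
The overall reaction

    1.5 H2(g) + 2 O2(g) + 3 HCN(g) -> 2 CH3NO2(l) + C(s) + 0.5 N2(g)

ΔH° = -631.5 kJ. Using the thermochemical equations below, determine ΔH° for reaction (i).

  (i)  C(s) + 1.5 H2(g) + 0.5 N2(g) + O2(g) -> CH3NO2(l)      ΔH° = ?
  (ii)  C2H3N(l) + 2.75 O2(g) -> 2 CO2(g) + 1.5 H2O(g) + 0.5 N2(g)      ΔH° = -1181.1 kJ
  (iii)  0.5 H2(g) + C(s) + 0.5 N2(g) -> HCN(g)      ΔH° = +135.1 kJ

(i) × 2: contributes 2·x
(ii): not needed.
(iii) reversed and × 3: (-3)·(+135.1) = -405.3 kJ
-631.5 = (-405.3) + 2·x
x = (-631.5 − (-405.3)) / (2) = -113.1 kJ

ΔH° = -113.1 kJ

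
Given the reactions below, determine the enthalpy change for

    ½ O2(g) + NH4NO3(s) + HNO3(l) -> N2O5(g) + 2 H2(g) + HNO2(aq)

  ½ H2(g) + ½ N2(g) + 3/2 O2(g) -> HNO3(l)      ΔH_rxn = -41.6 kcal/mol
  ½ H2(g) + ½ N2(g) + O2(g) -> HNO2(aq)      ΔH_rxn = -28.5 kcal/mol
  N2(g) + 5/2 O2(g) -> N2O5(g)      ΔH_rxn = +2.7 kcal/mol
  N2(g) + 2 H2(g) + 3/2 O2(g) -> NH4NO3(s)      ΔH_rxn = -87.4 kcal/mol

equation 1 reversed: +41.6 kcal/mol
equation 2 as written: -28.5 kcal/mol
equation 3 as written: +2.7 kcal/mol
equation 4 reversed: +87.4 kcal/mol
ΔH_rxn = (+41.6) + (-28.5) + (+2.7) + (+87.4) = 103.2 kcal/mol

ΔH_rxn = 103.2 kcal/mol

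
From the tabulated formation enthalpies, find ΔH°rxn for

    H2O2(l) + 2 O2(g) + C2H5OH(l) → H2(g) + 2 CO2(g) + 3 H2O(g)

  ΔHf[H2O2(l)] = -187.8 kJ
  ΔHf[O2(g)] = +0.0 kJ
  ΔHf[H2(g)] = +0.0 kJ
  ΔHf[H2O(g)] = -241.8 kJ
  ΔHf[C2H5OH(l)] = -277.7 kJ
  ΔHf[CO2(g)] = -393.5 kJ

ΔH°rxn = Σ nΔHf°(products) − Σ nΔHf°(reactants).
Products: 1·(+0.0) + 2·(-393.5) + 3·(-241.8) = -1512.4
Reactants: 1·(-187.8) + 2·(+0.0) + 1·(-277.7) = -465.5
ΔH°rxn = (-1512.4) − (-465.5) = -1046.9 kJ

ΔH°rxn = -1046.9 kJ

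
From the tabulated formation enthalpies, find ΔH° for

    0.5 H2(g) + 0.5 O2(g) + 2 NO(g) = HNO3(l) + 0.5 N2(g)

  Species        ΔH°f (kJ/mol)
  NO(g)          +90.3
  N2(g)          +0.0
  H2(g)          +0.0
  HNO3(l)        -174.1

ΔH° = -354.7 kJ/mol

ΔH°rxn = Σ nΔHf°(products) − Σ nΔHf°(reactants).
Products: 1·(-174.1) + 1/2·(+0.0) = -174.1
Reactants: 1/2·(+0.0) + 1/2·(+0.0) + 2·(+90.3) = +180.6
ΔH° = (-174.1) − (+180.6) = -354.7 kJ/mol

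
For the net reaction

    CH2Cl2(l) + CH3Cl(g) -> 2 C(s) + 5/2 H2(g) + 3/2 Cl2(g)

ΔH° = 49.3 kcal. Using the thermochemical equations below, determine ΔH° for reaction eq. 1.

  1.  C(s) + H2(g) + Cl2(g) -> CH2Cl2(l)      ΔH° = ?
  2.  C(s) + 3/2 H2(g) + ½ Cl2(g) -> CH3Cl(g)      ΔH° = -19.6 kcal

eq. 1 reversed (CH2Cl2(l) must end up as a reactant): contributes −x
eq. 2 reversed (reverse to put CH3Cl(g) on the reactant side): +19.6 kcal
+49.3 = (+19.6) − x
x = (+49.3 − (+19.6)) / (-1) = -29.7 kcal

ΔH° = -29.7 kcal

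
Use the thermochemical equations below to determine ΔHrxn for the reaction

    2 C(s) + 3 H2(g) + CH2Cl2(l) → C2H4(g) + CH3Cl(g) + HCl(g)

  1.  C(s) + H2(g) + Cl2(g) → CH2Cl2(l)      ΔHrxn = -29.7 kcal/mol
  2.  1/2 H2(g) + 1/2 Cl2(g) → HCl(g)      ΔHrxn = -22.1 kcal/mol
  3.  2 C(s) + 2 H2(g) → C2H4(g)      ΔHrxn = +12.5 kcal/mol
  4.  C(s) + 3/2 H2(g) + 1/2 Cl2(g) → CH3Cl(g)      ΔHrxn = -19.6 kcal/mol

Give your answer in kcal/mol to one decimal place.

eq. 1 reversed: +29.7 kcal/mol
eq. 2 as written: -22.1 kcal/mol
eq. 3 as written: +12.5 kcal/mol
eq. 4 as written: -19.6 kcal/mol
ΔHrxn = (-1)·(-29.7) + (1)·(-22.1) + (1)·(+12.5) + (1)·(-19.6) = 0.5 kcal/mol

ΔHrxn = 0.5 kcal/mol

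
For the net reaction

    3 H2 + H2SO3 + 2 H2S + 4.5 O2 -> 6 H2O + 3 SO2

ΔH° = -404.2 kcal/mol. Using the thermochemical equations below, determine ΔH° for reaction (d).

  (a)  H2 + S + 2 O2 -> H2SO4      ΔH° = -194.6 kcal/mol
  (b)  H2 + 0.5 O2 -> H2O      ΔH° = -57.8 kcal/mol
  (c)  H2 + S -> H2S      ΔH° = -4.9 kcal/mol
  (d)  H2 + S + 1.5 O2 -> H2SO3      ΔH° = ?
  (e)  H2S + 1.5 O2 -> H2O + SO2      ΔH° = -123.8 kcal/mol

ΔH° = -145.5 kcal/mol

(a): not needed (H2SO4 appears nowhere else).
(b) × 3: (3)·(-57.8) = -173.4 kcal/mol
(c) as written: -4.9 kcal/mol
(d) reversed (H2SO3 must end up as a reactant): contributes −x
(e) × 3 (×3 to match 3 SO2 in the target): (3)·(-123.8) = -371.4 kcal/mol
-404.2 = (-173.4) + (-4.9) + (-371.4) − x
x = (-404.2 − (-549.7)) / (-1) = -145.5 kcal/mol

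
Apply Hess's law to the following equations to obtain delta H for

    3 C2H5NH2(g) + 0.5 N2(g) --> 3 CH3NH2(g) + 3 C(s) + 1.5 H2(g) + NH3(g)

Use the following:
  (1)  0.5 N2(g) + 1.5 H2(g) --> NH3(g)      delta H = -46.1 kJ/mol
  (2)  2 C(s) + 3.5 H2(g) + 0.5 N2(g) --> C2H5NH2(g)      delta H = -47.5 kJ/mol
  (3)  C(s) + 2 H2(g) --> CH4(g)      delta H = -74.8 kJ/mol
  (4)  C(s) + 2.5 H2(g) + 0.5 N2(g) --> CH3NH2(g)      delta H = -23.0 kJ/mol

(1) as written: -46.1 kJ/mol
(2) reversed and × 3: (-3)·(-47.5) = +142.5 kJ/mol
(3): not needed.
(4) × 3: (3)·(-23.0) = -69.0 kJ/mol
Since enthalpy is a state function, delta H = (1)·(-46.1) + (-3)·(-47.5) + (3)·(-23.0) = 27.4 kJ/mol

delta H = 27.4 kJ/mol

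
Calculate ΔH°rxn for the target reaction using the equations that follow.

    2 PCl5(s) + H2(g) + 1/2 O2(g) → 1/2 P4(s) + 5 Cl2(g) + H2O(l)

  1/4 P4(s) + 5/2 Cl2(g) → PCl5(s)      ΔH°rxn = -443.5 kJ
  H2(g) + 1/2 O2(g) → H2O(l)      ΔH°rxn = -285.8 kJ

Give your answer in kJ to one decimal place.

equation 1 reversed and × 2 (reverse to put PCl5(s) on the reactant side; ×2 to match 2 PCl5(s) in the target): (-2)·(-443.5) = +887.0 kJ
equation 2 as written (H2O(l) already on the product side): -285.8 kJ
ΔH°rxn = (+887.0) + (-285.8) = 601.2 kJ

ΔH°rxn = 601.2 kJ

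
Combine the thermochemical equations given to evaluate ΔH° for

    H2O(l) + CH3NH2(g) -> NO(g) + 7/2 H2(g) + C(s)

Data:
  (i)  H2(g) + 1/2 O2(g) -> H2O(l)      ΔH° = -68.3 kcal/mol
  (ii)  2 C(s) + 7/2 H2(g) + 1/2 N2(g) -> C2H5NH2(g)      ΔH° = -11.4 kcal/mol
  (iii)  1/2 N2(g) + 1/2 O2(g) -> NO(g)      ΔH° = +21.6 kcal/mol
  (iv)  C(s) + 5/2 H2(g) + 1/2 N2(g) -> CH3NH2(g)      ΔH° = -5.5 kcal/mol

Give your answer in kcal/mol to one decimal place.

ΔH° = 95.4 kcal/mol

(i) reversed: +68.3 kcal/mol
(ii): not needed.
(iii) as written: +21.6 kcal/mol
(iv) reversed: +5.5 kcal/mol
Combining the equations, ΔH° = (-1)·(-68.3) + (1)·(+21.6) + (-1)·(-5.5) = 95.4 kcal/mol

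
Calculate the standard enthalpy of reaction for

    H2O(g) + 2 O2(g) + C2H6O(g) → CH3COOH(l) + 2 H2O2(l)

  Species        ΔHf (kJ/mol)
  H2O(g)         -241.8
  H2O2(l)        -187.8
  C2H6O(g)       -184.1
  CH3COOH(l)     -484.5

Products: 1·(-484.5) + 2·(-187.8) = -860.1
Reactants: 1·(-241.8) + 2·(+0.0) + 1·(-184.1) = -425.9
ΔH°rxn = (-860.1) − (-425.9) = -434.2 kJ/mol

ΔH°rxn = -434.2 kJ/mol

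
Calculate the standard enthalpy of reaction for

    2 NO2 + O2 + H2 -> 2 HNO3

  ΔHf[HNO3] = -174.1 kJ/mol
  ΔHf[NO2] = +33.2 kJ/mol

ΔH°rxn = -414.6 kJ/mol

Products: 2·(-174.1) = -348.2
Reactants: 2·(+33.2) + 1·(+0.0) + 1·(+0.0) = +66.4
ΔH°rxn = (-348.2) − (+66.4) = -414.6 kJ/mol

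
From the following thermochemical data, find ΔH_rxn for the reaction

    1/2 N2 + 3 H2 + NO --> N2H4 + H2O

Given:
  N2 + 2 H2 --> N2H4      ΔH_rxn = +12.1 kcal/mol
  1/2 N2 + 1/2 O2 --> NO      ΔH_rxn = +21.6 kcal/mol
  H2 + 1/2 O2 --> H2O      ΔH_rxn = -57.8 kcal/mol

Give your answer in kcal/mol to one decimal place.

ΔH_rxn = -67.3 kcal/mol

equation 1 as written (N2H4 already on the product side): +12.1 kcal/mol
equation 2 reversed (NO must end up as a reactant): -21.6 kcal/mol
equation 3 as written (H2O already on the product side): -57.8 kcal/mol
Since enthalpy is a state function, ΔH_rxn = (1)·(+12.1) + (-1)·(+21.6) + (1)·(-57.8) = -67.3 kcal/mol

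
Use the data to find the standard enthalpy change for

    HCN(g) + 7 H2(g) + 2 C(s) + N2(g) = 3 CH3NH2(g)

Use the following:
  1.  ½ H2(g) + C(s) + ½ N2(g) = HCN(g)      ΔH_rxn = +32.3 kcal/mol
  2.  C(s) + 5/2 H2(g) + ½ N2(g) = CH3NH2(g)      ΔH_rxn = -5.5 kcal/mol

ΔH_rxn = -48.8 kcal/mol

eq. 1 reversed (HCN(g) must end up as a reactant): -32.3 kcal/mol
eq. 2 × 3 (×3 to match 3 CH3NH2(g) in the target): (3)·(-5.5) = -16.5 kcal/mol
Summing the manipulated equations, ΔH_rxn = (-1)·(+32.3) + (3)·(-5.5) = -48.8 kcal/mol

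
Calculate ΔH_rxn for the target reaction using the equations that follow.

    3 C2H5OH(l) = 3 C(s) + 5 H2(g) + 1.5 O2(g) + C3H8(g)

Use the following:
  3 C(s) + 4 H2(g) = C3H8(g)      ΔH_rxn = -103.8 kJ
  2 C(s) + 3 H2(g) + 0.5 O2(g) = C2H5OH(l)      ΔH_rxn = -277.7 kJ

ΔH_rxn = 729.3 kJ

equation 1 as written: -103.8 kJ
equation 2 reversed and × 3: (-3)·(-277.7) = +833.1 kJ
ΔH_rxn = (1)·(-103.8) + (-3)·(-277.7) = 729.3 kJ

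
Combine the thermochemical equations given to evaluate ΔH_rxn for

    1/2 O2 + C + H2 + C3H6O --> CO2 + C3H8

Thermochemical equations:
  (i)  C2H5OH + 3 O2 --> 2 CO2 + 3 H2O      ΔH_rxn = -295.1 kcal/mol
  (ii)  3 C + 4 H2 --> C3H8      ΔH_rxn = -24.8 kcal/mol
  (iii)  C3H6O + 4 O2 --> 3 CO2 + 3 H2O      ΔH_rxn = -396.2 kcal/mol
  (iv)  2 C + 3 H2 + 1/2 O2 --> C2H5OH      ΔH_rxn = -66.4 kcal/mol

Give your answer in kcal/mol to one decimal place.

ΔH_rxn = -59.5 kcal/mol

(i) reversed: +295.1 kcal/mol
(ii) as written (C3H8 already on the product side): -24.8 kcal/mol
(iii) as written (C3H6O already on the reactant side): -396.2 kcal/mol
(iv) reversed: +66.4 kcal/mol
ΔH_rxn = (+295.1) + (-24.8) + (-396.2) + (+66.4) = -59.5 kcal/mol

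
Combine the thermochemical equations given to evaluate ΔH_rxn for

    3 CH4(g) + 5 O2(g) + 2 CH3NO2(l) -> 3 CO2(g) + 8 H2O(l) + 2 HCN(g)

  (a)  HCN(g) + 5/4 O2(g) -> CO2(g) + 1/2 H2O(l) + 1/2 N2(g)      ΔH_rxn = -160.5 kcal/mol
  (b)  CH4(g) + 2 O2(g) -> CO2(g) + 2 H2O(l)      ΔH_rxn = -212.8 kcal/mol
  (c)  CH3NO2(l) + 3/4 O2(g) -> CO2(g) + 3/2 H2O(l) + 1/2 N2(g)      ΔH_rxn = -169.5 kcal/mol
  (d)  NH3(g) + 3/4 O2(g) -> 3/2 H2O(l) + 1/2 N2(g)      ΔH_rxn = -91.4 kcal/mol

(a) reversed and × 2: (-2)·(-160.5) = +321.0 kcal/mol
(b) × 3: (3)·(-212.8) = -638.4 kcal/mol
(c) × 2: (2)·(-169.5) = -339.0 kcal/mol
(d): not needed.
Combining the equations, ΔH_rxn = (+321.0) + (-638.4) + (-339.0) = -656.4 kcal/mol

ΔH_rxn = -656.4 kcal/mol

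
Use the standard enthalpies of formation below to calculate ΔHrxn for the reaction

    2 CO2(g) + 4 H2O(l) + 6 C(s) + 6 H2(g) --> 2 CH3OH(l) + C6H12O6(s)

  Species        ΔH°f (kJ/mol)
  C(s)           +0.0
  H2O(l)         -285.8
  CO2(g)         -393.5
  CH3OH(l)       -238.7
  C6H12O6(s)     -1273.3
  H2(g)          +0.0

Products: 2·(-238.7) + 1·(-1273.3) = -1750.7
Reactants: 2·(-393.5) + 4·(-285.8) + 6·(+0.0) + 6·(+0.0) = -1930.2
ΔHrxn = (-1750.7) − (-1930.2) = 179.5 kJ/mol

ΔHrxn = 179.5 kJ/mol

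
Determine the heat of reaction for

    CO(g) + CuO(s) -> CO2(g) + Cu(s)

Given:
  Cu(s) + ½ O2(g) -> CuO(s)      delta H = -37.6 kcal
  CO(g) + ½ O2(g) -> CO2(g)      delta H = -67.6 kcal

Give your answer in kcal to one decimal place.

delta H = -30.0 kcal

equation 1 reversed (reverse to put CuO(s) on the reactant side): +37.6 kcal
equation 2 as written (CO(g) already on the reactant side): -67.6 kcal
Combining the equations, delta H = (+37.6) + (-67.6) = -30.0 kcal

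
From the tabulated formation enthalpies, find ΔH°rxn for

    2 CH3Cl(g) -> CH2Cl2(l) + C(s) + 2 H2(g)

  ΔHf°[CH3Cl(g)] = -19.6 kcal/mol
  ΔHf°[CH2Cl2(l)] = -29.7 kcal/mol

ΔH°rxn = 9.5 kcal/mol

Products: 1·(-29.7) + 1·(+0.0) + 2·(+0.0) = -29.7
Reactants: 2·(-19.6) = -39.2
ΔH°rxn = (-29.7) − (-39.2) = 9.5 kcal/mol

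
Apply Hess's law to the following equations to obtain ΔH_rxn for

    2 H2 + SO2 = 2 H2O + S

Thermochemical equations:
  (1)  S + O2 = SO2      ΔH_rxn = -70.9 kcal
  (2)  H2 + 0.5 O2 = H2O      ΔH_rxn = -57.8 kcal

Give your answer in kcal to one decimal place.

(1) reversed (reverse to put SO2 on the reactant side): +70.9 kcal
(2) × 2 (scale by 2 for the 2 H2O): (2)·(-57.8) = -115.6 kcal
ΔH_rxn = (+70.9) + (-115.6) = -44.7 kcal

ΔH_rxn = -44.7 kcal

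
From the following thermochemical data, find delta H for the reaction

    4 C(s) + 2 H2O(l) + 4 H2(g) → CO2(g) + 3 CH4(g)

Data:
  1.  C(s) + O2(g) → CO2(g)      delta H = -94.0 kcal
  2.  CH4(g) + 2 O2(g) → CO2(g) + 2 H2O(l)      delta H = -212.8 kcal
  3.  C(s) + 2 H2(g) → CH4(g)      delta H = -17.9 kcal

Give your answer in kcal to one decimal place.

eq. 1 × 2: (2)·(-94.0) = -188.0 kcal
eq. 2 reversed: +212.8 kcal
eq. 3 × 2: (2)·(-17.9) = -35.8 kcal
delta H = (2)·(-94.0) + (-1)·(-212.8) + (2)·(-17.9) = -11.0 kcal

delta H = -11.0 kcal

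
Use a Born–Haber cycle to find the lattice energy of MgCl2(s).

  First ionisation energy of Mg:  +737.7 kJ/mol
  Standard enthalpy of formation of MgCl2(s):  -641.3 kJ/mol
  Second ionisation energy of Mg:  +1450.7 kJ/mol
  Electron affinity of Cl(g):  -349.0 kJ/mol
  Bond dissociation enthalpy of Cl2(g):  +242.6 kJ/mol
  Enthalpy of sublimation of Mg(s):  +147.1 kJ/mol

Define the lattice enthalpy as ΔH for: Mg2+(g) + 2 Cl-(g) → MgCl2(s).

ΔHf° = 1·ΔHsub + 1·(ΣIE) + 1·D(Cl2) + 2·EA + U
-641.3 = 1·(+147.1) + 1·(+2188.4) + 1·(+242.6) + 2·(-349.0) + U
U = -641.3 − (+1880.1) = -2521.4 kJ/mol

U = -2521.4 kJ/mol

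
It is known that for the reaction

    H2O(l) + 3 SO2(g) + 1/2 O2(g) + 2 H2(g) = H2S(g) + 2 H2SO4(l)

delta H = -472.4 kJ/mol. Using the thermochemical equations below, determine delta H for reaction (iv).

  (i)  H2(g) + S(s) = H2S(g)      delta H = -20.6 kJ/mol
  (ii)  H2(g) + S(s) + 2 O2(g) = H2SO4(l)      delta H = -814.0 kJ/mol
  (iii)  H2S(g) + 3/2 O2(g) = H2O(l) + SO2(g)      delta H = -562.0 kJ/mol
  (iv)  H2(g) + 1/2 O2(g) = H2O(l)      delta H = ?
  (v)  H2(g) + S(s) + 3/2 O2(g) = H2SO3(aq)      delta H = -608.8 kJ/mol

delta H = -285.8 kJ/mol

(i) reversed and × 2: (-2)·(-20.6) = +41.2 kJ/mol
(ii) × 2 (scale by 2 for the 2 H2SO4(l)): (2)·(-814.0) = -1628.0 kJ/mol
(iii) reversed and × 3 (reverse to put SO2(g) on the reactant side; scale by 3 for the 3 SO2(g)): (-3)·(-562.0) = +1686.0 kJ/mol
(iv) × 2: contributes 2·x
(v): not needed (H2SO3(aq) appears nowhere else).
-472.4 = (+41.2) + (-1628.0) + (+1686.0) + 2·x
x = (-472.4 − (+99.2)) / (2) = -285.8 kJ/mol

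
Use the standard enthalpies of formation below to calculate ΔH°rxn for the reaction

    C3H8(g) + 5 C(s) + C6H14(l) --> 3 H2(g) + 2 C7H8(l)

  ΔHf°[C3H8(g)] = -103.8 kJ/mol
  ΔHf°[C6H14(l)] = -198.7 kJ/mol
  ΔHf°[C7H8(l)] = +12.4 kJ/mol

ΔH°rxn = Σ nΔHf°(products) − Σ nΔHf°(reactants).
Products: 3·(+0.0) + 2·(+12.4) = +24.8
Reactants: 1·(-103.8) + 5·(+0.0) + 1·(-198.7) = -302.5
ΔH°rxn = (+24.8) − (-302.5) = 327.3 kJ/mol

ΔH°rxn = 327.3 kJ/mol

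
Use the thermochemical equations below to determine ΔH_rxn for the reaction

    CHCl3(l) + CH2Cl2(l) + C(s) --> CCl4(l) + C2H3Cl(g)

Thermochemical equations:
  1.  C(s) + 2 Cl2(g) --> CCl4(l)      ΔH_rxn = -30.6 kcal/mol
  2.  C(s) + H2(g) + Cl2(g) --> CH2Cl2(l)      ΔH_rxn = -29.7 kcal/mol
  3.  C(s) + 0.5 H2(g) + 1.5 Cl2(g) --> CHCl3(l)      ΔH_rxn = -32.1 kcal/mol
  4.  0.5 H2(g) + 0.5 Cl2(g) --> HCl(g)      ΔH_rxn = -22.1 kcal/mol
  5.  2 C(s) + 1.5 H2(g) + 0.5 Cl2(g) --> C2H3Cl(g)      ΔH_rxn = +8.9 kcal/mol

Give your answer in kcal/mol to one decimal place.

ΔH_rxn = 40.1 kcal/mol

eq. 1 as written: -30.6 kcal/mol
eq. 2 reversed: +29.7 kcal/mol
eq. 3 reversed: +32.1 kcal/mol
eq. 4: not needed.
eq. 5 as written: +8.9 kcal/mol
Since enthalpy is a state function, ΔH_rxn = (1)·(-30.6) + (-1)·(-29.7) + (-1)·(-32.1) + (1)·(+8.9) = 40.1 kcal/mol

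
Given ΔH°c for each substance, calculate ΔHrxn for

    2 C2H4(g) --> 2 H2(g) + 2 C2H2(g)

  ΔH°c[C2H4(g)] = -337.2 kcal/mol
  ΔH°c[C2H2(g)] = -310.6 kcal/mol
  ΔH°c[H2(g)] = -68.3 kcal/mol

With combustion enthalpies, reactants minus products:
= [2·(-337.2)] − [2·(-68.3) + 2·(-310.6)]
= 83.4 kcal/mol

ΔHrxn = 83.4 kcal/mol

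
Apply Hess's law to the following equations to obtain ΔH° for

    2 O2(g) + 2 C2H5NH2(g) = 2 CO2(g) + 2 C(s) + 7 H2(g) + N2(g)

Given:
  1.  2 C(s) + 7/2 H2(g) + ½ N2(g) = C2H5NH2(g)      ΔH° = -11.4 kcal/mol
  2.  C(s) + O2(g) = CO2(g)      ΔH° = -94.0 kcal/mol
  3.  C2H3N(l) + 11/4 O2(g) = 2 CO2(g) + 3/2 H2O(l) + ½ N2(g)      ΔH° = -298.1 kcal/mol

ΔH° = -165.2 kcal/mol

eq. 1 reversed and × 2: (-2)·(-11.4) = +22.8 kcal/mol
eq. 2 × 2: (2)·(-94.0) = -188.0 kcal/mol
eq. 3: not needed.
Combining the equations, ΔH° = (-2)·(-11.4) + (2)·(-94.0) = -165.2 kcal/mol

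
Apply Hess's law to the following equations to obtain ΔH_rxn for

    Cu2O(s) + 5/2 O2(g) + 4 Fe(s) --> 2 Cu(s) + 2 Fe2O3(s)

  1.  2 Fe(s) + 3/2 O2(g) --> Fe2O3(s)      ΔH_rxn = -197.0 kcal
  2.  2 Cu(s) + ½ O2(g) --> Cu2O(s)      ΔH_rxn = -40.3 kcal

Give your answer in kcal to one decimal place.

ΔH_rxn = -353.7 kcal

eq. 1 × 2 (scale by 2 for the 2 Fe2O3(s)): (2)·(-197.0) = -394.0 kcal
eq. 2 reversed (reverse to put Cu2O(s) on the reactant side): +40.3 kcal
ΔH_rxn = (2)·(-197.0) + (-1)·(-40.3) = -353.7 kcal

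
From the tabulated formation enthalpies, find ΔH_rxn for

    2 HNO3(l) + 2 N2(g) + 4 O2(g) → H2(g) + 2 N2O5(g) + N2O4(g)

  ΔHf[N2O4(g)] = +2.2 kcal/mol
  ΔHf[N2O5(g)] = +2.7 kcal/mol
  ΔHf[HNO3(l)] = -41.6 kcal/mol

Products: 1·(+0.0) + 2·(+2.7) + 1·(+2.2) = +7.6
Reactants: 2·(-41.6) + 2·(+0.0) + 4·(+0.0) = -83.2
ΔH_rxn = (+7.6) − (-83.2) = 90.8 kcal/mol

ΔH_rxn = 90.8 kcal/mol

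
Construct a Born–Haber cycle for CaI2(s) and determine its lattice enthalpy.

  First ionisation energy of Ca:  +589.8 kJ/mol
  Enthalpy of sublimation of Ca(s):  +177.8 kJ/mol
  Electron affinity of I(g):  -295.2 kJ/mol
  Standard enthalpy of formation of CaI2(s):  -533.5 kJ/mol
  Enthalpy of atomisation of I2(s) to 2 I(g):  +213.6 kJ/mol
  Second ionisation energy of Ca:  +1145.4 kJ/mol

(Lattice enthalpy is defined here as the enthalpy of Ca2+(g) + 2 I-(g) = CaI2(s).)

ΔHf° = 1·ΔHsub + 1·(ΣIE) + 1·D(I2) + 2·EA + U
-533.5 = 1·(+177.8) + 1·(+1735.2) + 1·(+213.6) + 2·(-295.2) + U
U = -533.5 − (+1536.2) = -2069.7 kJ/mol

U = -2069.7 kJ/mol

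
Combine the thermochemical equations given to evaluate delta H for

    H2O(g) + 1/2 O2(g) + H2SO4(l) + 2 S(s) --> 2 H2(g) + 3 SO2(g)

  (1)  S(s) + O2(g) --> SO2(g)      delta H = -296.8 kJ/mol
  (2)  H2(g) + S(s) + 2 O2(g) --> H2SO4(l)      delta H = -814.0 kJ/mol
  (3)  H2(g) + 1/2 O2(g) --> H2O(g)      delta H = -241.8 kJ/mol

(1) × 3 (×3 to match 3 SO2(g) in the target): (3)·(-296.8) = -890.4 kJ/mol
(2) reversed (reverse to put H2SO4(l) on the reactant side): +814.0 kJ/mol
(3) reversed (H2O(g) must end up as a reactant): +241.8 kJ/mol
delta H = (3)·(-296.8) + (-1)·(-814.0) + (-1)·(-241.8) = 165.4 kJ/mol

delta H = 165.4 kJ/mol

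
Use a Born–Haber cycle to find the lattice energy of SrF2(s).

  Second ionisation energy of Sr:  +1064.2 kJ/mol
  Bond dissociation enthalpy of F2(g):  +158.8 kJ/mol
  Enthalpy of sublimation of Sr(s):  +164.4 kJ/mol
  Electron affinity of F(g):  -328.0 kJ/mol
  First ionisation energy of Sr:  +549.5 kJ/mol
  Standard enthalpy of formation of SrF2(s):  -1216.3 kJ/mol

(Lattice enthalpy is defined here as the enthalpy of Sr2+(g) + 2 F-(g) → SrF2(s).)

ΔHf° = 1·ΔHsub + 1·(ΣIE) + 1·D(F2) + 2·EA + U
-1216.3 = 1·(+164.4) + 1·(+1613.7) + 1·(+158.8) + 2·(-328.0) + U
U = -1216.3 − (+1280.9) = -2497.2 kJ/mol

U = -2497.2 kJ/mol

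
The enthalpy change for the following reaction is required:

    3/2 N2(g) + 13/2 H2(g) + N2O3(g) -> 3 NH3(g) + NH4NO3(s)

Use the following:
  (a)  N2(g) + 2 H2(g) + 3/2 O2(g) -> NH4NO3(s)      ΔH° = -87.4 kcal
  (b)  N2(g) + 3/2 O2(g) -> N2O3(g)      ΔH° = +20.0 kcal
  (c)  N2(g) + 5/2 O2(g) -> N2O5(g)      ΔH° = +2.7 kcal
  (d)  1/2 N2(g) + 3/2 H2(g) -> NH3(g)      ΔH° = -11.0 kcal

ΔH° = -140.4 kcal

(a) as written (NH4NO3(s) already on the product side): -87.4 kcal
(b) reversed (reverse to put N2O3(g) on the reactant side): -20.0 kcal
(c): not needed (N2O5(g) appears nowhere else).
(d) × 3 (×3 to match 3 NH3(g) in the target): (3)·(-11.0) = -33.0 kcal
ΔH° = (-87.4) + (-20.0) + (-33.0) = -140.4 kcal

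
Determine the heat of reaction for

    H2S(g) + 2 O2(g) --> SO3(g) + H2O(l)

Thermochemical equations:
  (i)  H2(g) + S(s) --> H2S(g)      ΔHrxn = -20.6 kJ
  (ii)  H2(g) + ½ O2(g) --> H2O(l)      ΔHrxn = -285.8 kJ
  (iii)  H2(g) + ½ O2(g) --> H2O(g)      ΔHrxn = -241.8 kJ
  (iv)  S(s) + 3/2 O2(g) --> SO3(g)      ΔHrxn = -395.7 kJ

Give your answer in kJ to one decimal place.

ΔHrxn = -660.9 kJ

(i) reversed: +20.6 kJ
(ii) as written: -285.8 kJ
(iii): not needed.
(iv) as written: -395.7 kJ
By Hess's law, ΔHrxn = (-1)·(-20.6) + (1)·(-285.8) + (1)·(-395.7) = -660.9 kJ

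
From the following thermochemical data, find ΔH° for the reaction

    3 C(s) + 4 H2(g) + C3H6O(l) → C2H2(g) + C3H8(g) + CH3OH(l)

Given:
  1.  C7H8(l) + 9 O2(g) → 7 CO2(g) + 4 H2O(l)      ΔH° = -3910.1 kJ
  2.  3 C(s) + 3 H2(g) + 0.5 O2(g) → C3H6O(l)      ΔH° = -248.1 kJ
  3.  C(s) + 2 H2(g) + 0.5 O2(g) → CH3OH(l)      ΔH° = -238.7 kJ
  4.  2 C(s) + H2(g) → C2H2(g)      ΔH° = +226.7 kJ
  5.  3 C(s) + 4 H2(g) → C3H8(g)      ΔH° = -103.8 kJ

eq. 1: not needed.
eq. 2 reversed: +248.1 kJ
eq. 3 as written: -238.7 kJ
eq. 4 as written: +226.7 kJ
eq. 5 as written: -103.8 kJ
Since enthalpy is a state function, ΔH° = (-1)·(-248.1) + (1)·(-238.7) + (1)·(+226.7) + (1)·(-103.8) = 132.3 kJ

ΔH° = 132.3 kJ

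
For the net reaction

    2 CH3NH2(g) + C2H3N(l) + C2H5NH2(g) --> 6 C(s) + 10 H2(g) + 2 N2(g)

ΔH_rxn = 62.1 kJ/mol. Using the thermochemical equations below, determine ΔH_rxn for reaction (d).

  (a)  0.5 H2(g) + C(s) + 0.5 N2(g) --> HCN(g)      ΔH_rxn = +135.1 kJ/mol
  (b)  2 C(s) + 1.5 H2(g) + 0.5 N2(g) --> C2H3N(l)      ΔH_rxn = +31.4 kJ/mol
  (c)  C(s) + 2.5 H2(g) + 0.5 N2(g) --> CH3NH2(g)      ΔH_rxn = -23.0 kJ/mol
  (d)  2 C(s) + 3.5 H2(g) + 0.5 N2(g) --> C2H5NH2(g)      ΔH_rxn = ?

ΔH_rxn = -47.5 kJ/mol

(a): not needed (HCN(g) appears nowhere else).
(b) reversed (reverse to put C2H3N(l) on the reactant side): -31.4 kJ/mol
(c) reversed and × 2 (CH3NH2(g) must end up as a reactant; ×2 to match 2 CH3NH2(g) in the target): (-2)·(-23.0) = +46.0 kJ/mol
(d) reversed (reverse to put C2H5NH2(g) on the reactant side): contributes −x
+62.1 = (-31.4) + (+46.0) − x
x = (+62.1 − (+14.6)) / (-1) = -47.5 kJ/mol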